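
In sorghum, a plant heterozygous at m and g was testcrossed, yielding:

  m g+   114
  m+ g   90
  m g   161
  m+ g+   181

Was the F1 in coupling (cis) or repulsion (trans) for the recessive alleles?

cis

The two most frequent classes are m+ g+ (181) and m g (161); these are the parental (non-recombinant) types.
So the F1 carried m+ g+ on one chromosome and m g on the other — the recessive alleles are on the same chromosome (cis / coupling).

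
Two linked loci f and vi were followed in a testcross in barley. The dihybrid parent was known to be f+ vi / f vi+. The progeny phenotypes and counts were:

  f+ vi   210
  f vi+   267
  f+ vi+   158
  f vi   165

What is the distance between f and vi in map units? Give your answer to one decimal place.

40.4 map units

The recombinant classes are f+ vi+ and f vi: 158 + 165 = 323.
Recombination frequency = 323/800 = 0.4037 ≈ 40.4%, i.e. 40.4 map units.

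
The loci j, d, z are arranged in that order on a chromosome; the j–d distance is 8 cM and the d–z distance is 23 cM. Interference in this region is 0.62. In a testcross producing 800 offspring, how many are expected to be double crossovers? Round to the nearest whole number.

6

Map distances give recombination frequencies of 0.080 and 0.230 for the two intervals.
With interference 0.62 (so coincidence = 0.38), expected double-crossover frequency = 0.080 × 0.230 × 0.38 = 0.00699.
Expected number = 0.00699 × 800 = 5.59 ≈ 6.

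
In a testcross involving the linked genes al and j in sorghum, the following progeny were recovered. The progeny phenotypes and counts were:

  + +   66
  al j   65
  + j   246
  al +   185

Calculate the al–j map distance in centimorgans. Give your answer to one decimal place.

The two most frequent classes, + j (246) and al + (185), are the parental types, so the F1 was + j / al +.
The recombinant classes are + + and al j: 66 + 65 = 131.
Recombination frequency = 131/562 = 0.2331 ≈ 23.3%, i.e. 23.3 centimorgans.

23.3 centimorgans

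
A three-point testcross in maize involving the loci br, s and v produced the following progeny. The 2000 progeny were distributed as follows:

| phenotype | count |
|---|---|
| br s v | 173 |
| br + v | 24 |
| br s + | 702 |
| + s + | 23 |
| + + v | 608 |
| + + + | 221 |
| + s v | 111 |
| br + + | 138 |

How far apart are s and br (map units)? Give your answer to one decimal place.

14.8 map units

The two most frequent reciprocal classes, br s + and + + v, are the parental types, so the F1 was br s + / + + v.
The two rarest classes, + s + and br + v, are the double crossovers. Comparing them with the parentals, only the br allele has switched, so br is the middle locus and the order is s – br – v.
Crossovers in the s–br interval produce the single-crossover classes br + + and + s v (138 + 111 = 249) plus the double crossovers (47).
RF(s–br) = (249 + 47) / 2000 = 296/2000 = 0.1480 → 14.8 map units.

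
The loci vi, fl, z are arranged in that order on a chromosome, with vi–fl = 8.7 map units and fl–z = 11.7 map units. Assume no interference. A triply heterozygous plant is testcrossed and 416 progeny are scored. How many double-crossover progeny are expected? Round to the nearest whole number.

4

Map distances give recombination frequencies of 0.087 and 0.117 for the two intervals.
With no interference, expected double-crossover frequency = 0.087 × 0.117 = 0.01018.
Expected number = 0.01018 × 416 = 4.23 ≈ 4.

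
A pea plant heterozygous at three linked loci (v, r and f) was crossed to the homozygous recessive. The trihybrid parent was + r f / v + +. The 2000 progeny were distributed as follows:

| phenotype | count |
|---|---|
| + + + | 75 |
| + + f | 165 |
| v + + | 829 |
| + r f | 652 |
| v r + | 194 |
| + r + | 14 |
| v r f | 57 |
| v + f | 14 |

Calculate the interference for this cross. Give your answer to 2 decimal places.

0.10

The two rarest classes, + r + and v + f, are the double crossovers. Comparing them with the parentals, only the f allele has switched, so f is the middle locus and the order is r – f – v.
r–f: (359 + 28)/2000 = 0.1935; f–v: (132 + 28)/2000 = 0.0800.
Expected DCO frequency = 0.1935 × 0.0800 ≈ 0.01548; observed = 28/2000 ≈ 0.01400.
Coefficient of coincidence = 0.01400/0.01548 ≈ 0.90; interference = 1 − 0.90 = 0.10.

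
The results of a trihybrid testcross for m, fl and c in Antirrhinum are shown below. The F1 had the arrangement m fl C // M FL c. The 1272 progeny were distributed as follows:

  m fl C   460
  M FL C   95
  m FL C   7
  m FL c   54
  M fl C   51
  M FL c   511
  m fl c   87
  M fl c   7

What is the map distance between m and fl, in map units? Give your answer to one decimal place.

9.4 map units

The two rarest classes, m FL C and M fl c, are the double crossovers. Comparing them with the parentals, only the fl allele has switched, so fl is the middle locus and the order is m – fl – c.
Crossovers in the m–fl interval produce the single-crossover classes M fl C and m FL c (51 + 54 = 105) plus the double crossovers (14).
RF(m–fl) = (105 + 14) / 1272 = 119/1272 = 0.0936 → 9.4 map units.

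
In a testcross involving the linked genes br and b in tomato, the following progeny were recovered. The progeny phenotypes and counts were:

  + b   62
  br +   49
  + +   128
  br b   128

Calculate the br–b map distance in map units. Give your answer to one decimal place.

30.2 map units

The two most frequent classes, + + (128) and br b (128), are the parental types, so the F1 was + + / br b.
The recombinant classes are + b and br +: 62 + 49 = 111.
Recombination frequency = 111/367 = 0.3025 ≈ 30.2%, i.e. 30.2 map units.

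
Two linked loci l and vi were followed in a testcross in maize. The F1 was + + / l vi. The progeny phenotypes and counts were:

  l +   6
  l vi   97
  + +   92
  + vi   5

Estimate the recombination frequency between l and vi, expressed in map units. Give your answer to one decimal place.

5.5 map units

The recombinant classes are + vi and l +: 5 + 6 = 11.
Recombination frequency = 11/200 = 0.0550 ≈ 5.5%, i.e. 5.5 map units.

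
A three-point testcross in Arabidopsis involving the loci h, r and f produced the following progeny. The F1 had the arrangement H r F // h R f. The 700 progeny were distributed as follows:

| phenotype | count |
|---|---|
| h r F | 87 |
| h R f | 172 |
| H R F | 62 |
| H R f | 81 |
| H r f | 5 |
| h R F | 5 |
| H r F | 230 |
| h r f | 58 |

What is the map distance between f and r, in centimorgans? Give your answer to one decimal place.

The two rarest classes, H r f and h R F, are the double crossovers. Comparing them with the parentals, only the f allele has switched, so f is the middle locus and the order is h – f – r.
Crossovers in the f–r interval produce the single-crossover classes H R F and h r f (62 + 58 = 120) plus the double crossovers (10).
RF(f–r) = (120 + 10) / 700 = 130/700 = 0.1857 → 18.6 centimorgans.

18.6 centimorgans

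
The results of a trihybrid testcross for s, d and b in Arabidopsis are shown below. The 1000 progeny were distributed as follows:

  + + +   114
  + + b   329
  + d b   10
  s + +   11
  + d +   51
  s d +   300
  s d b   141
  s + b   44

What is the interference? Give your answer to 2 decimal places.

0.34

The two most frequent reciprocal classes, s d + and + + b, are the parental types, so the F1 was s d + / + + b.
The two rarest classes, s + + and + d b, are the double crossovers. Comparing them with the parentals, only the d allele has switched, so d is the middle locus and the order is b – d – s.
b–d: (255 + 21)/1000 = 0.2760; d–s: (95 + 21)/1000 = 0.1160.
Expected DCO frequency = 0.2760 × 0.1160 ≈ 0.03202; observed = 21/1000 ≈ 0.02100.
Coefficient of coincidence = 0.02100/0.03202 ≈ 0.66; interference = 1 − 0.66 = 0.34.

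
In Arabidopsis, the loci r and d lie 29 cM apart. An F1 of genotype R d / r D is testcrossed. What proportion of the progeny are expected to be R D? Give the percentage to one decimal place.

14.5%

A map distance of 29 cM corresponds to a recombination frequency of 0.290.
The F1 is R d / r D, so R D is a recombinant gamete class with expected frequency r/2 = 0.290/2 = 0.1450.
That is 0.1450 = 14.5% of the progeny.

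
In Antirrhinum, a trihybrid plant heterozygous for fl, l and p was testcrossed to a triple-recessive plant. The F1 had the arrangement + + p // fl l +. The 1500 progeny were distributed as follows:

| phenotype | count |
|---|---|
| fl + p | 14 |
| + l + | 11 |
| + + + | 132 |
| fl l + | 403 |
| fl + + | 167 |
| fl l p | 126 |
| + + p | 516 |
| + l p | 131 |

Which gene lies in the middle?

fl

The two rarest classes, fl + p and + l +, are the double crossovers. Comparing them with the parentals, only the fl allele has switched, so fl is the middle locus and the order is l – fl – p.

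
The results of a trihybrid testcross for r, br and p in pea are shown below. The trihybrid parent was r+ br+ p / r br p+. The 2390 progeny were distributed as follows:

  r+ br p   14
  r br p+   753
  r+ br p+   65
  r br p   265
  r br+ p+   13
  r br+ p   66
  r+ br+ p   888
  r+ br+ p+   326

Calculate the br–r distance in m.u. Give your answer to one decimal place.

6.6 m.u.

The two rarest classes, r+ br p and r br+ p+, are the double crossovers. Comparing them with the parentals, only the br allele has switched, so br is the middle locus and the order is p – br – r.
Crossovers in the br–r interval produce the single-crossover classes r br+ p and r+ br p+ (66 + 65 = 131) plus the double crossovers (27).
RF(br–r) = (131 + 27) / 2390 = 158/2390 = 0.0661 → 6.6 m.u.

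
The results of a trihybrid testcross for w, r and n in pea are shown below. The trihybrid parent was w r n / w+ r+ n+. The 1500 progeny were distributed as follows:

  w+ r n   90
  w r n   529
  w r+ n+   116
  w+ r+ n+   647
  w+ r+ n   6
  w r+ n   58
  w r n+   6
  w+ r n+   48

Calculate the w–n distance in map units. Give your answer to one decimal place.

The two rarest classes, w r n+ and w+ r+ n, are the double crossovers. Comparing them with the parentals, only the n allele has switched, so n is the middle locus and the order is w – n – r.
Crossovers in the w–n interval produce the single-crossover classes w+ r n and w r+ n+ (90 + 116 = 206) plus the double crossovers (12).
RF(w–n) = (206 + 12) / 1500 = 218/1500 = 0.1453 → 14.5 map units.

14.5 map units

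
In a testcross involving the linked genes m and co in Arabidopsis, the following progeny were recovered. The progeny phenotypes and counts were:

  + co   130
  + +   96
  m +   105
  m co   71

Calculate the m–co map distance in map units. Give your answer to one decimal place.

The two most frequent classes, + co (130) and m + (105), are the parental types, so the F1 was + co / m +.
The recombinant classes are + + and m co: 96 + 71 = 167.
Recombination frequency = 167/402 = 0.4154 ≈ 41.5%, i.e. 41.5 map units.

41.5 map units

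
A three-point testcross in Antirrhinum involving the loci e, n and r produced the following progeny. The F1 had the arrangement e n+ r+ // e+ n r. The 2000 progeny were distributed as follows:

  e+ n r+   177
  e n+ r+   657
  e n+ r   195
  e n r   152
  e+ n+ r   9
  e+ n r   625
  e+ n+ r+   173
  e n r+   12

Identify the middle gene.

The two rarest classes, e n r+ and e+ n+ r, are the double crossovers. Comparing them with the parentals, only the n allele has switched, so n is the middle locus and the order is e – n – r.

n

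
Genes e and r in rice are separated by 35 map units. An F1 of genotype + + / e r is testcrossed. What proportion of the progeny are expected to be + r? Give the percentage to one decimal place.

17.5%

A map distance of 35 map units corresponds to a recombination frequency of 0.350.
The F1 is + + / e r, so + r is a recombinant gamete class with expected frequency r/2 = 0.350/2 = 0.1750.
That is 0.1750 = 17.5% of the progeny.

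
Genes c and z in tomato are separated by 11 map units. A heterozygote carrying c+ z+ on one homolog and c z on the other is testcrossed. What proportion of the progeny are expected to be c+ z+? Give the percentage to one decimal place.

A map distance of 11 map units corresponds to a recombination frequency of 0.110.
The F1 is c+ z+ / c z, so c+ z+ is a parental gamete class with expected frequency (1 − r)/2 = 0.890/2 = 0.4450.
That is 0.4450 = 44.5% of the progeny.

44.5%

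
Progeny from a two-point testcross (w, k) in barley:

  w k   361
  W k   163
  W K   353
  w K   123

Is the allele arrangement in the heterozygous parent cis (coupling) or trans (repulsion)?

The two most frequent classes are W K (353) and w k (361); these are the parental (non-recombinant) types.
So the F1 carried W K on one chromosome and w k on the other — the recessive alleles are on the same chromosome (cis / coupling).

cis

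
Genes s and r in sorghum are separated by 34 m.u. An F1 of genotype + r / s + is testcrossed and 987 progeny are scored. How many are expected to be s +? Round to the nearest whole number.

A map distance of 34 m.u. corresponds to a recombination frequency of 0.340.
The F1 is + r / s +, so s + is a parental gamete class with expected frequency (1 − r)/2 = 0.660/2 = 0.3300.
Expected number = 0.3300 × 987 = 325.71 ≈ 326.

326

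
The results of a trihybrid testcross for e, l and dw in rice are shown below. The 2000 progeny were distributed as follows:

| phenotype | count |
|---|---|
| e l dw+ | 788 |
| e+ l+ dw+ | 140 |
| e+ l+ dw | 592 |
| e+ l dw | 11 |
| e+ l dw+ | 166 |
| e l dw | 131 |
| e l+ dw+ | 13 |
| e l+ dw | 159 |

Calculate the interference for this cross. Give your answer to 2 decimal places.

0.53

The two most frequent reciprocal classes, e+ l+ dw and e l dw+, are the parental types, so the F1 was e+ l+ dw / e l dw+.
The two rarest classes, e+ l dw and e l+ dw+, are the double crossovers. Comparing them with the parentals, only the l allele has switched, so l is the middle locus and the order is dw – l – e.
dw–l: (271 + 24)/2000 = 0.1475; l–e: (325 + 24)/2000 = 0.1745.
Expected DCO frequency = 0.1475 × 0.1745 ≈ 0.02574; observed = 24/2000 ≈ 0.01200.
Coefficient of coincidence = 0.01200/0.02574 ≈ 0.47; interference = 1 − 0.47 = 0.53.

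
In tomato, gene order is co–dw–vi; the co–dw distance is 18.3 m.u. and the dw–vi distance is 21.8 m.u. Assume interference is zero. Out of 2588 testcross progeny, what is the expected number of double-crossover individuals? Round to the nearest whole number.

Map distances give recombination frequencies of 0.183 and 0.218 for the two intervals.
With no interference, expected double-crossover frequency = 0.183 × 0.218 = 0.03989.
Expected number = 0.03989 × 2588 = 103.25 ≈ 103.

103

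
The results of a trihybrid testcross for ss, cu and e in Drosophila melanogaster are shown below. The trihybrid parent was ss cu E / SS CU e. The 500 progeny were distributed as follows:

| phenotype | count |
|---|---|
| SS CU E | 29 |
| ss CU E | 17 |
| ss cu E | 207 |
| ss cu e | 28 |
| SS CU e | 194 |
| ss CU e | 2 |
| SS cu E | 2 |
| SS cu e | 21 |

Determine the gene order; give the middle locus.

ss

The two rarest classes, SS cu E and ss CU e, are the double crossovers. Comparing them with the parentals, only the ss allele has switched, so ss is the middle locus and the order is e – ss – cu.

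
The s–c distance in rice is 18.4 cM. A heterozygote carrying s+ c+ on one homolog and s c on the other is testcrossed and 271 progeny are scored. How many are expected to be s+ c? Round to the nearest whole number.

A map distance of 18.4 cM corresponds to a recombination frequency of 0.184.
The F1 is s+ c+ / s c, so s+ c is a recombinant gamete class with expected frequency r/2 = 0.184/2 = 0.0920.
Expected number = 0.0920 × 271 = 24.93 ≈ 25.

25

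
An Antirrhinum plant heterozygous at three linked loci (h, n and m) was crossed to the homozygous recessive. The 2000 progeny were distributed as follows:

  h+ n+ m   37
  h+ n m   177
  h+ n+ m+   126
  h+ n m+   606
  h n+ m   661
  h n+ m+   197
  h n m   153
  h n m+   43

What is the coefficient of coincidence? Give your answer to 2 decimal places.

0.98

The two most frequent reciprocal classes, h n+ m and h+ n m+, are the parental types, so the F1 was h n+ m / h+ n m+.
The two rarest classes, h+ n+ m and h n m+, are the double crossovers. Comparing them with the parentals, only the h allele has switched, so h is the middle locus and the order is n – h – m.
n–h: (279 + 80)/2000 = 0.1795; h–m: (374 + 80)/2000 = 0.2270.
Expected DCO frequency = 0.1795 × 0.2270 ≈ 0.04075; observed = 80/2000 ≈ 0.04000.
Coefficient of coincidence = 0.04000/0.04075 ≈ 0.98.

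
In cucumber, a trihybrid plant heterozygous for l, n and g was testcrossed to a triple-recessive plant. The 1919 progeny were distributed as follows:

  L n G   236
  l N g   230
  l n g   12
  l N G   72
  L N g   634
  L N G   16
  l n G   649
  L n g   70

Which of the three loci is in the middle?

g

The two most frequent reciprocal classes, l n G and L N g, are the parental types, so the F1 was l n G / L N g.
The two rarest classes, l n g and L N G, are the double crossovers. Comparing them with the parentals, only the g allele has switched, so g is the middle locus and the order is n – g – l.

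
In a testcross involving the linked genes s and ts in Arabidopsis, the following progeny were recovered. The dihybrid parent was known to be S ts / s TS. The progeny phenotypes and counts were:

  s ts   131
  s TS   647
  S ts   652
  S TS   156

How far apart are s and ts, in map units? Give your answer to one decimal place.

18.1 map units

The recombinant classes are S TS and s ts: 156 + 131 = 287.
Recombination frequency = 287/1586 = 0.1810 ≈ 18.1%, i.e. 18.1 map units.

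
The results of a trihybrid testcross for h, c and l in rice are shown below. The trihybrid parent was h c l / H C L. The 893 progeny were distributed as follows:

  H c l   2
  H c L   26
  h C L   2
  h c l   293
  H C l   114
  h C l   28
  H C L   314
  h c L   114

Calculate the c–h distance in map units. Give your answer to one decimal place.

The two rarest classes, H c l and h C L, are the double crossovers. Comparing them with the parentals, only the h allele has switched, so h is the middle locus and the order is l – h – c.
Crossovers in the h–c interval produce the single-crossover classes h C l and H c L (28 + 26 = 54) plus the double crossovers (4).
RF(h–c) = (54 + 4) / 893 = 58/893 = 0.0649 → 6.5 map units.

6.5 map units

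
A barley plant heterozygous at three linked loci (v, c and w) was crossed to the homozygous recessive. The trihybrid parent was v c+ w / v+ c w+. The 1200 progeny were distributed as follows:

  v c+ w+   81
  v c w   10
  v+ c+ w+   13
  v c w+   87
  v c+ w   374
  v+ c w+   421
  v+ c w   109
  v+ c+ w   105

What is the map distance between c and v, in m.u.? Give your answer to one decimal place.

The two rarest classes, v c w and v+ c+ w+, are the double crossovers. Comparing them with the parentals, only the c allele has switched, so c is the middle locus and the order is v – c – w.
Crossovers in the v–c interval produce the single-crossover classes v+ c+ w and v c w+ (105 + 87 = 192) plus the double crossovers (23).
RF(v–c) = (192 + 23) / 1200 = 215/1200 = 0.1792 → 17.9 m.u.

17.9 m.u.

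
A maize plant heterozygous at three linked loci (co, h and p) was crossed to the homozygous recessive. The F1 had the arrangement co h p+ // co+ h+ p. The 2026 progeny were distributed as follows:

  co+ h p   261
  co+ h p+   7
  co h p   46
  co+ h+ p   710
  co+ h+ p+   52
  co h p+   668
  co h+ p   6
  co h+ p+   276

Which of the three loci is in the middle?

The two rarest classes, co+ h p+ and co h+ p, are the double crossovers. Comparing them with the parentals, only the co allele has switched, so co is the middle locus and the order is h – co – p.

co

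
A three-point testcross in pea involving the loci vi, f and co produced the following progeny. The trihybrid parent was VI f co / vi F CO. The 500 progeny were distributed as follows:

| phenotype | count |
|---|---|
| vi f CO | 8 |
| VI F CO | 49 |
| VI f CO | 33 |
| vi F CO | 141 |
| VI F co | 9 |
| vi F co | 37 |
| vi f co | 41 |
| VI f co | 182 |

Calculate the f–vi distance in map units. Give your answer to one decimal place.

21.4 map units

The two rarest classes, VI F co and vi f CO, are the double crossovers. Comparing them with the parentals, only the f allele has switched, so f is the middle locus and the order is vi – f – co.
Crossovers in the vi–f interval produce the single-crossover classes vi f co and VI F CO (41 + 49 = 90) plus the double crossovers (17).
RF(vi–f) = (90 + 17) / 500 = 107/500 = 0.2140 → 21.4 map units.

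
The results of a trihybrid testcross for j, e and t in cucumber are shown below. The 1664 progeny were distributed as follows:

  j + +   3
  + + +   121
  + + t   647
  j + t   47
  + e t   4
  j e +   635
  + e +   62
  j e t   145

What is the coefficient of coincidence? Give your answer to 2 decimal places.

The two most frequent reciprocal classes, + + t and j e +, are the parental types, so the F1 was + + t / j e +.
The two rarest classes, + e t and j + +, are the double crossovers. Comparing them with the parentals, only the e allele has switched, so e is the middle locus and the order is t – e – j.
t–e: (266 + 7)/1664 = 0.1641; e–j: (109 + 7)/1664 = 0.0697.
Expected DCO frequency = 0.1641 × 0.0697 ≈ 0.01144; observed = 7/1664 ≈ 0.00421.
Coefficient of coincidence = 0.00421/0.01144 ≈ 0.37.

0.37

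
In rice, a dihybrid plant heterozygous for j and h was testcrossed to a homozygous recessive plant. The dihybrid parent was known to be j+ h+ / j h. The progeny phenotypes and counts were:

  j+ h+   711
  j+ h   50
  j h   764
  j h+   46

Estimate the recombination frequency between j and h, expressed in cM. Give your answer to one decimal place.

The recombinant classes are j+ h and j h+: 50 + 46 = 96.
Recombination frequency = 96/1571 = 0.0611 ≈ 6.1%, i.e. 6.1 cM.

6.1 cM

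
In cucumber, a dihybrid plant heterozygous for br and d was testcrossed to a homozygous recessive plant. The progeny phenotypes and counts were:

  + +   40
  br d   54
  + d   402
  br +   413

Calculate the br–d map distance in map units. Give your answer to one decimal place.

The two most frequent classes, + d (402) and br + (413), are the parental types, so the F1 was + d / br +.
The recombinant classes are + + and br d: 40 + 54 = 94.
Recombination frequency = 94/909 = 0.1034 ≈ 10.3%, i.e. 10.3 map units.

10.3 map units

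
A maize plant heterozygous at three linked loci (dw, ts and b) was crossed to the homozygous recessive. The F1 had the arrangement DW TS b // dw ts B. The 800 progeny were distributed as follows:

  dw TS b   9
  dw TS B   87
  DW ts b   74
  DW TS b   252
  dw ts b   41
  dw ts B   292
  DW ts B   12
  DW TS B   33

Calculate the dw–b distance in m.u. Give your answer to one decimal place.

11.9 m.u.

The two rarest classes, dw TS b and DW ts B, are the double crossovers. Comparing them with the parentals, only the dw allele has switched, so dw is the middle locus and the order is b – dw – ts.
Crossovers in the b–dw interval produce the single-crossover classes DW TS B and dw ts b (33 + 41 = 74) plus the double crossovers (21).
RF(b–dw) = (74 + 21) / 800 = 95/800 = 0.1187 → 11.9 m.u.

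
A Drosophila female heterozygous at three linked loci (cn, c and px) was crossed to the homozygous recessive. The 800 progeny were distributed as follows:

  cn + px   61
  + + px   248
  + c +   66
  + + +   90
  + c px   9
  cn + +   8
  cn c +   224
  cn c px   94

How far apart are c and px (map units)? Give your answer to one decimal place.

25.1 map units

The two most frequent reciprocal classes, cn c + and + + px, are the parental types, so the F1 was cn c + / + + px.
The two rarest classes, cn + + and + c px, are the double crossovers. Comparing them with the parentals, only the c allele has switched, so c is the middle locus and the order is px – c – cn.
Crossovers in the px–c interval produce the single-crossover classes cn c px and + + + (94 + 90 = 184) plus the double crossovers (17).
RF(px–c) = (184 + 17) / 800 = 201/800 = 0.2512 → 25.1 map units.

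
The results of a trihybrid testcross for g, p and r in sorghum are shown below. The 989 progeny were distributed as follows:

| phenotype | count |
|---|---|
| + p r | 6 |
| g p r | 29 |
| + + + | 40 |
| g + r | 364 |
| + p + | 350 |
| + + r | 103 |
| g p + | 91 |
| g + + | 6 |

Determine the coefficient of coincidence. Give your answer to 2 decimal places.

0.71

The two most frequent reciprocal classes, g + r and + p +, are the parental types, so the F1 was g + r / + p +.
The two rarest classes, g + + and + p r, are the double crossovers. Comparing them with the parentals, only the r allele has switched, so r is the middle locus and the order is g – r – p.
g–r: (194 + 12)/989 = 0.2083; r–p: (69 + 12)/989 = 0.0819.
Expected DCO frequency = 0.2083 × 0.0819 ≈ 0.01706; observed = 12/989 ≈ 0.01213.
Coefficient of coincidence = 0.01213/0.01706 ≈ 0.71.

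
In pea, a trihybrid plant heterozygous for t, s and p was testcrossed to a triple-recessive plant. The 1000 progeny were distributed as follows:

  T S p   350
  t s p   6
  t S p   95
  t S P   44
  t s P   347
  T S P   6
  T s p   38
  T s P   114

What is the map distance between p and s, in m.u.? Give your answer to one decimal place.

9.4 m.u.

The two most frequent reciprocal classes, t s P and T S p, are the parental types, so the F1 was t s P / T S p.
The two rarest classes, t s p and T S P, are the double crossovers. Comparing them with the parentals, only the p allele has switched, so p is the middle locus and the order is s – p – t.
Crossovers in the s–p interval produce the single-crossover classes t S P and T s p (44 + 38 = 82) plus the double crossovers (12).
RF(s–p) = (82 + 12) / 1000 = 94/1000 = 0.0940 → 9.4 m.u.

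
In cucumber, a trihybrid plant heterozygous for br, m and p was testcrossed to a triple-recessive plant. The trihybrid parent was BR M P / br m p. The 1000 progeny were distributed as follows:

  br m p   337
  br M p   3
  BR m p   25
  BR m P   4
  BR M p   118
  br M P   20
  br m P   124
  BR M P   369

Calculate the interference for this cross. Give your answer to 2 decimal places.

0.46

The two rarest classes, BR m P and br M p, are the double crossovers. Comparing them with the parentals, only the m allele has switched, so m is the middle locus and the order is p – m – br.
p–m: (242 + 7)/1000 = 0.2490; m–br: (45 + 7)/1000 = 0.0520.
Expected DCO frequency = 0.2490 × 0.0520 ≈ 0.01295; observed = 7/1000 ≈ 0.00700.
Coefficient of coincidence = 0.00700/0.01295 ≈ 0.54; interference = 1 − 0.54 = 0.46.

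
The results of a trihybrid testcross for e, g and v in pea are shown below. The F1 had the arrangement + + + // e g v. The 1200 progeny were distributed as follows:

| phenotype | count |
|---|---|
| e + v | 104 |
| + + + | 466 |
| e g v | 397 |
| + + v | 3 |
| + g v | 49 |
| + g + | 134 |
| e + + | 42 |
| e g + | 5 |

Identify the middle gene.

v

The two rarest classes, + + v and e g +, are the double crossovers. Comparing them with the parentals, only the v allele has switched, so v is the middle locus and the order is g – v – e.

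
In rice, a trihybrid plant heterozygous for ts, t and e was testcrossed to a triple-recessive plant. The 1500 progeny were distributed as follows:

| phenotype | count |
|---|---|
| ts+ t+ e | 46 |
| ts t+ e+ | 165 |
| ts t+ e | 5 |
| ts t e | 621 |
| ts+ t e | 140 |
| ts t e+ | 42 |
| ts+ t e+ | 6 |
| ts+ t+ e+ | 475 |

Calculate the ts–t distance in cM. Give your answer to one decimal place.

The two most frequent reciprocal classes, ts t e and ts+ t+ e+, are the parental types, so the F1 was ts t e / ts+ t+ e+.
The two rarest classes, ts t+ e and ts+ t e+, are the double crossovers. Comparing them with the parentals, only the t allele has switched, so t is the middle locus and the order is e – t – ts.
Crossovers in the t–ts interval produce the single-crossover classes ts+ t e and ts t+ e+ (140 + 165 = 305) plus the double crossovers (11).
RF(t–ts) = (305 + 11) / 1500 = 316/1500 = 0.2107 → 21.1 cM.

21.1 cM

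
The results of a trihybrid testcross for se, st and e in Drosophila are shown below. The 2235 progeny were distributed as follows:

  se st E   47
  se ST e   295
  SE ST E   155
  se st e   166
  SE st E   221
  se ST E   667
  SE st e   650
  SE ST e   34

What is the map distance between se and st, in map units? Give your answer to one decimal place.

18.0 map units

The two most frequent reciprocal classes, se ST E and SE st e, are the parental types, so the F1 was se ST E / SE st e.
The two rarest classes, se st E and SE ST e, are the double crossovers. Comparing them with the parentals, only the st allele has switched, so st is the middle locus and the order is e – st – se.
Crossovers in the st–se interval produce the single-crossover classes SE ST E and se st e (155 + 166 = 321) plus the double crossovers (81).
RF(st–se) = (321 + 81) / 2235 = 402/2235 = 0.1799 → 18.0 map units.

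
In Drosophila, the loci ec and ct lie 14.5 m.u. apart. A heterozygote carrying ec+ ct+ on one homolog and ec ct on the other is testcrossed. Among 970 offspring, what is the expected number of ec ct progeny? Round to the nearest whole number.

415

A map distance of 14.5 m.u. corresponds to a recombination frequency of 0.145.
The F1 is ec+ ct+ / ec ct, so ec ct is a parental gamete class with expected frequency (1 − r)/2 = 0.855/2 = 0.4275.
Expected number = 0.4275 × 970 = 414.68 ≈ 415.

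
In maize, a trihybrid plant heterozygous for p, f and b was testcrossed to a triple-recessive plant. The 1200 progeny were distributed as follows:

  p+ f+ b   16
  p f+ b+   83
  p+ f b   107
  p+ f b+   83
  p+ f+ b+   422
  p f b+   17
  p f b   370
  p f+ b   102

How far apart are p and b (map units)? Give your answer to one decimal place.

18.6 map units

The two most frequent reciprocal classes, p f b and p+ f+ b+, are the parental types, so the F1 was p f b / p+ f+ b+.
The two rarest classes, p f b+ and p+ f+ b, are the double crossovers. Comparing them with the parentals, only the b allele has switched, so b is the middle locus and the order is p – b – f.
Crossovers in the p–b interval produce the single-crossover classes p+ f b and p f+ b+ (107 + 83 = 190) plus the double crossovers (33).
RF(p–b) = (190 + 33) / 1200 = 223/1200 = 0.1858 → 18.6 map units.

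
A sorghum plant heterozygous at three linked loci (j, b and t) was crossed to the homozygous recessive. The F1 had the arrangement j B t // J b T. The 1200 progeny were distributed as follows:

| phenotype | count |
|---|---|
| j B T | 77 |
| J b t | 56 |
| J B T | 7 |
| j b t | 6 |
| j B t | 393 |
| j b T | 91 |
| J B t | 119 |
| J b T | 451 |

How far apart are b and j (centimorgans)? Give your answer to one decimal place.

The two rarest classes, j b t and J B T, are the double crossovers. Comparing them with the parentals, only the b allele has switched, so b is the middle locus and the order is t – b – j.
Crossovers in the b–j interval produce the single-crossover classes J B t and j b T (119 + 91 = 210) plus the double crossovers (13).
RF(b–j) = (210 + 13) / 1200 = 223/1200 = 0.1858 → 18.6 centimorgans.

18.6 centimorgans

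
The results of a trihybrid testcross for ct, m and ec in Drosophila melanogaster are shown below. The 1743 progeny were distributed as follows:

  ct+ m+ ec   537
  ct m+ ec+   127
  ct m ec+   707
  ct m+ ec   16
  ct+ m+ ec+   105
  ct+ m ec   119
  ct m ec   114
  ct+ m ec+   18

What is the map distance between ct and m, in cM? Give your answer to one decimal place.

16.1 cM

The two most frequent reciprocal classes, ct+ m+ ec and ct m ec+, are the parental types, so the F1 was ct+ m+ ec / ct m ec+.
The two rarest classes, ct m+ ec and ct+ m ec+, are the double crossovers. Comparing them with the parentals, only the ct allele has switched, so ct is the middle locus and the order is ec – ct – m.
Crossovers in the ct–m interval produce the single-crossover classes ct+ m ec and ct m+ ec+ (119 + 127 = 246) plus the double crossovers (34).
RF(ct–m) = (246 + 34) / 1743 = 280/1743 = 0.1606 → 16.1 cM.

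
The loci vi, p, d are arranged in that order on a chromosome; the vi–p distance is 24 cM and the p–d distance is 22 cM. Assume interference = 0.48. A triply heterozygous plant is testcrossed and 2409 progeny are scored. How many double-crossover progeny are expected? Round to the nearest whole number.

Map distances give recombination frequencies of 0.240 and 0.220 for the two intervals.
With interference 0.48 (so coincidence = 0.52), expected double-crossover frequency = 0.240 × 0.220 × 0.52 = 0.02746.
Expected number = 0.02746 × 2409 = 66.14 ≈ 66.

66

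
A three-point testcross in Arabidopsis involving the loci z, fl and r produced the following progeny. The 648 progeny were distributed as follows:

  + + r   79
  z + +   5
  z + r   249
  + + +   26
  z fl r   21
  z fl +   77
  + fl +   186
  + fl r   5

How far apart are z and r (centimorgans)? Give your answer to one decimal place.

25.6 centimorgans

The two most frequent reciprocal classes, + fl + and z + r, are the parental types, so the F1 was + fl + / z + r.
The two rarest classes, + fl r and z + +, are the double crossovers. Comparing them with the parentals, only the r allele has switched, so r is the middle locus and the order is fl – r – z.
Crossovers in the r–z interval produce the single-crossover classes z fl + and + + r (77 + 79 = 156) plus the double crossovers (10).
RF(r–z) = (156 + 10) / 648 = 166/648 = 0.2562 → 25.6 centimorgans.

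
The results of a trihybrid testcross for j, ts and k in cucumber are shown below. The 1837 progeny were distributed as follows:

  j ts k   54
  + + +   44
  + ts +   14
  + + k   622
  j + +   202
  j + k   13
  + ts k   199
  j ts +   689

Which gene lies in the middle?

j

The two most frequent reciprocal classes, j ts + and + + k, are the parental types, so the F1 was j ts + / + + k.
The two rarest classes, + ts + and j + k, are the double crossovers. Comparing them with the parentals, only the j allele has switched, so j is the middle locus and the order is k – j – ts.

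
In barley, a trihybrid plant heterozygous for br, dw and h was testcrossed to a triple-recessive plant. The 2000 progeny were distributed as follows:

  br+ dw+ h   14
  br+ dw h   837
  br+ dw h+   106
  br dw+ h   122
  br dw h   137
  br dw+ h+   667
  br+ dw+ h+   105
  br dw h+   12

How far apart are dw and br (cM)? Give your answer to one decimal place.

The two most frequent reciprocal classes, br+ dw h and br dw+ h+, are the parental types, so the F1 was br+ dw h / br dw+ h+.
The two rarest classes, br+ dw+ h and br dw h+, are the double crossovers. Comparing them with the parentals, only the dw allele has switched, so dw is the middle locus and the order is br – dw – h.
Crossovers in the br–dw interval produce the single-crossover classes br dw h and br+ dw+ h+ (137 + 105 = 242) plus the double crossovers (26).
RF(br–dw) = (242 + 26) / 2000 = 268/2000 = 0.1340 → 13.4 cM.

13.4 cM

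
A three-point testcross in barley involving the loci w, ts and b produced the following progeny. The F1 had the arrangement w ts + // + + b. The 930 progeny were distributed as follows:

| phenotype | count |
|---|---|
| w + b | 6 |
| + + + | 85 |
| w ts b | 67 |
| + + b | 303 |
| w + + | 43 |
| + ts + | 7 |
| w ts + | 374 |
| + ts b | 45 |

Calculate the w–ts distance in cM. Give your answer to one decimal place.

The two rarest classes, + ts + and w + b, are the double crossovers. Comparing them with the parentals, only the w allele has switched, so w is the middle locus and the order is ts – w – b.
Crossovers in the ts–w interval produce the single-crossover classes w + + and + ts b (43 + 45 = 88) plus the double crossovers (13).
RF(ts–w) = (88 + 13) / 930 = 101/930 = 0.1086 → 10.9 cM.

10.9 cM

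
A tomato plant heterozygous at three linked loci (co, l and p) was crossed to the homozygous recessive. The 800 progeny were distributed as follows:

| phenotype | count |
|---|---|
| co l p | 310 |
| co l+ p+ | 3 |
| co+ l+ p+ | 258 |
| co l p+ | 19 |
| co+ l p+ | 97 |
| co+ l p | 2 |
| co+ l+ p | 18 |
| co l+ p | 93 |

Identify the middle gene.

co

The two most frequent reciprocal classes, co+ l+ p+ and co l p, are the parental types, so the F1 was co+ l+ p+ / co l p.
The two rarest classes, co l+ p+ and co+ l p, are the double crossovers. Comparing them with the parentals, only the co allele has switched, so co is the middle locus and the order is l – co – p.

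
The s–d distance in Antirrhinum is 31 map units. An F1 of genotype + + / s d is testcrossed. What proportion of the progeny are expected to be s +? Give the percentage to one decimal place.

A map distance of 31 map units corresponds to a recombination frequency of 0.310.
The F1 is + + / s d, so s + is a recombinant gamete class with expected frequency r/2 = 0.310/2 = 0.1550.
That is 0.1550 = 15.5% of the progeny.

15.5%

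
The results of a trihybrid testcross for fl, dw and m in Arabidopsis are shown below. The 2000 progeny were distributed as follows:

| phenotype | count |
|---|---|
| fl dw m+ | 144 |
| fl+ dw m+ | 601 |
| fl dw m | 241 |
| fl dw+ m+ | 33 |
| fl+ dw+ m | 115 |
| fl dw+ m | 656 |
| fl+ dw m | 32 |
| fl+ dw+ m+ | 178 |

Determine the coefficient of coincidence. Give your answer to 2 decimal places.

The two most frequent reciprocal classes, fl dw+ m and fl+ dw m+, are the parental types, so the F1 was fl dw+ m / fl+ dw m+.
The two rarest classes, fl dw+ m+ and fl+ dw m, are the double crossovers. Comparing them with the parentals, only the m allele has switched, so m is the middle locus and the order is dw – m – fl.
dw–m: (419 + 65)/2000 = 0.2420; m–fl: (259 + 65)/2000 = 0.1620.
Expected DCO frequency = 0.2420 × 0.1620 ≈ 0.03920; observed = 65/2000 ≈ 0.03250.
Coefficient of coincidence = 0.03250/0.03920 ≈ 0.83.

0.83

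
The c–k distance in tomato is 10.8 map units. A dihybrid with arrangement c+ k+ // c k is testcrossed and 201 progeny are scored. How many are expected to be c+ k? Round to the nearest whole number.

11

A map distance of 10.8 map units corresponds to a recombination frequency of 0.108.
The F1 is c+ k+ / c k, so c+ k is a recombinant gamete class with expected frequency r/2 = 0.108/2 = 0.0540.
Expected number = 0.0540 × 201 = 10.85 ≈ 11.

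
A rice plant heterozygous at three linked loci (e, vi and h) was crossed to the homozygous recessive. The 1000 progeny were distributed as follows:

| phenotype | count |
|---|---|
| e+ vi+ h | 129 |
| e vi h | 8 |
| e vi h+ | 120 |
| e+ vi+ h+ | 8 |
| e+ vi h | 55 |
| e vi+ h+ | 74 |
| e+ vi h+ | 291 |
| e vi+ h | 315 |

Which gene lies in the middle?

The two most frequent reciprocal classes, e vi+ h and e+ vi h+, are the parental types, so the F1 was e vi+ h / e+ vi h+.
The two rarest classes, e vi h and e+ vi+ h+, are the double crossovers. Comparing them with the parentals, only the vi allele has switched, so vi is the middle locus and the order is e – vi – h.

vi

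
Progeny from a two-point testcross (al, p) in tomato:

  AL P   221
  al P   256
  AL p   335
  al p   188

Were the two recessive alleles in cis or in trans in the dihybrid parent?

The two most frequent classes are AL p (335) and al P (256); these are the parental (non-recombinant) types.
So the F1 carried AL p on one chromosome and al P on the other — the recessive alleles are on opposite chromosomes (trans / repulsion).

trans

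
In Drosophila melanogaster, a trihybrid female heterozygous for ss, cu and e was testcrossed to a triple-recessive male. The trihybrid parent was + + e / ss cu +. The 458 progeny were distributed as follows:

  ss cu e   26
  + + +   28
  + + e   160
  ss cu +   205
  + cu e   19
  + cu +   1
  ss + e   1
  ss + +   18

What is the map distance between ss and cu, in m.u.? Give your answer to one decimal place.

The two rarest classes, ss + e and + cu +, are the double crossovers. Comparing them with the parentals, only the ss allele has switched, so ss is the middle locus and the order is cu – ss – e.
Crossovers in the cu–ss interval produce the single-crossover classes + cu e and ss + + (19 + 18 = 37) plus the double crossovers (2).
RF(cu–ss) = (37 + 2) / 458 = 39/458 = 0.0852 → 8.5 m.u.

8.5 m.u.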